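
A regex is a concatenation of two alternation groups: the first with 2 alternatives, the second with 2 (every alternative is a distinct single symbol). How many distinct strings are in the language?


First group: 2 alternatives
Second group: 2 alternatives
Concatenation: each choice from group 1 pairs with each from group 2
Total = 2 x 2 = 4

4


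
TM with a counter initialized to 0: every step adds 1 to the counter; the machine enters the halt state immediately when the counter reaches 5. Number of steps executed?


Counter starts at 0. Counting sequence:
  Step 1: counter = 1
  Step 2: counter = 2
  Step 3: counter = 3
  Step 4: counter = 4
  Step 5: counter = 5
Counter reached 5 -> halt
Total steps = 5

5


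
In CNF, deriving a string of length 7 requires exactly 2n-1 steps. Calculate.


Chomsky Normal Form derivation:
String length n = 7
Each step either:
  - Splits a nonterminal into two (n-1 such steps)
  - Converts a nonterminal to terminal (n such steps)
Total = (n-1) + n = 2n - 1
= 2(7) - 1
= 14 - 1
= 13

13


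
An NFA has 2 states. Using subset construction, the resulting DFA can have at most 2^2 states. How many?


NFA has 2 states
Subset construction: each DFA state = subset of NFA states
Maximum subsets = 2^2
2^2 = 4

4


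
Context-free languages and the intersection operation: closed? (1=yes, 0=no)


CFL closure properties:
  Closed under: union, concatenation, Kleene star
  NOT closed under: intersection, complement
Operation 'intersection' is in not-closed list -> No (not closed)

0


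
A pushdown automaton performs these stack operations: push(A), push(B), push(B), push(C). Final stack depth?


Tracing stack operations:
  push(A) -> stack = [A], depth=1
  push(B) -> stack = [A,B], depth=2
  push(B) -> stack = [A,B,B], depth=3
  push(C) -> stack = [A,B,B,C], depth=4
Final depth = 4

4


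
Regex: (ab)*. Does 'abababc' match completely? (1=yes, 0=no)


Pattern: (ab)*
String: 'abababc'
Pattern requires: zero or more repetitions of 'ab'
Length 7 is odd -> cannot be (ab)* -> no match
Result: 0

0


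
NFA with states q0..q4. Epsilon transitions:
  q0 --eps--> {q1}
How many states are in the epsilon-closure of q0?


Starting from q0
Initialize closure = {q0}
Follow epsilon from q0 -> add q1
Final closure: {q0, q1}
Size = 2

2


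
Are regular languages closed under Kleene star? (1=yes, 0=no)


Regular languages are closed under:
- Union (DFA product construction)
- Intersection (DFA product construction)
- Complement (swap accept/reject states)
- Concatenation (NFA construction)
- Kleene star (NFA construction)
Kleene star is in this list
Therefore: closed

1


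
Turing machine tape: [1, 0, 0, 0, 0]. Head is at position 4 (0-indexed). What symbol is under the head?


Tape: [1, 0, 0, 0, 0]
Positions: 0 1 2 3 4
Values:    1 0 0 0 0
Head at position 4
tape[4] = 0

0


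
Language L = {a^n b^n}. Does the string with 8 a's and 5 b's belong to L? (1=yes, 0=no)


Language requires equal numbers of a's and b's
PDA pushes for each 'a', pops for each 'b'
Number of a's = 8
Number of b's = 5
8 != 5 -> Reject

0


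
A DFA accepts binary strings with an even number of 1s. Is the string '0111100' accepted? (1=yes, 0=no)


DFA has 2 states: q_even (start, accept=yes) and q_odd
Processing string '0111100' character by character:
  Position 0: read '0', 1-count=0 -> q_even (no change)
  Position 1: read '1', 1-count=1 -> q_odd
  Position 2: read '1', 1-count=2 -> q_even
  Position 3: read '1', 1-count=3 -> q_odd
  Position 4: read '1', 1-count=4 -> q_even
  Position 5: read '0', 1-count=4 -> q_even (no change)
  Position 6: read '0', 1-count=4 -> q_even (no change)
Final state: q_even, total 1s = 4 (even); the DFA requires an even count -> accept

1


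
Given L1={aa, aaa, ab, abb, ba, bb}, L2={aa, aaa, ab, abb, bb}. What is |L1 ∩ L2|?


L1 = {aa, aaa, ab, abb, ba, bb}
L2 = {aa, aaa, ab, abb, bb}
Checking each string in L1 against L2:
  'aa': in L2? Yes
  'aaa': in L2? Yes
  'ab': in L2? Yes
  'abb': in L2? Yes
  'ba': in L2? No
  'bb': in L2? Yes
Intersection = {aa, aaa, ab, abb, bb}
|L1 ∩ L2| = 5

5


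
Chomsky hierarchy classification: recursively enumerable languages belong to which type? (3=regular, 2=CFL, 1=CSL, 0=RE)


Chomsky hierarchy levels:
  Type 3: Regular (DFA/NFA/regex)
  Type 2: Context-free (PDA)
  Type 1: Context-sensitive
  Type 0: Recursively enumerable (TM)
'recursively enumerable' corresponds to Type 0

0


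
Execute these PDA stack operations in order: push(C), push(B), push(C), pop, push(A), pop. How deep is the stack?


Tracing stack operations:
  push(C) -> stack = [C], depth=1
  push(B) -> stack = [C,B], depth=2
  push(C) -> stack = [C,B,C], depth=3
  pop -> removed C, stack = [C,B], depth=2
  push(A) -> stack = [C,B,A], depth=3
  pop -> removed A, stack = [C,B], depth=2
Final depth = 2

2


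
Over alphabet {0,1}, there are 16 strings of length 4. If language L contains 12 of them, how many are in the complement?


Alphabet: {0,1}
String length: 4
Total strings of length 4 = 2^4 = 16
Strings in L = 12
Complement = total - |L|
= 16 - 12
= 4

4


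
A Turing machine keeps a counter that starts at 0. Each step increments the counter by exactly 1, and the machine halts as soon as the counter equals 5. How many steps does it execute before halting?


Counter starts at 0. Counting sequence:
  Step 1: counter = 1
  Step 2: counter = 2
  Step 3: counter = 3
  Step 4: counter = 4
  Step 5: counter = 5
Counter reached 5 -> halt
Total steps = 5

5


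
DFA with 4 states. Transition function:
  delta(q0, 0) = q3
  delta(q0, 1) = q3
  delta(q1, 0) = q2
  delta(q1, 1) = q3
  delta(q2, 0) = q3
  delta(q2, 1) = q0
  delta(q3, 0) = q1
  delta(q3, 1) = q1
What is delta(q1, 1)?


Looking up transition function:
delta(q1, 1) in the table
Row: q1, Column: 1
Result: q3

q3


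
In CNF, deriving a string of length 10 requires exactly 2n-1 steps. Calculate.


Chomsky Normal Form derivation:
String length n = 10
Each step either:
  - Splits a nonterminal into two (n-1 such steps)
  - Converts a nonterminal to terminal (n such steps)
Total = (n-1) + n = 2n - 1
= 2(10) - 1
= 20 - 1
= 19

19


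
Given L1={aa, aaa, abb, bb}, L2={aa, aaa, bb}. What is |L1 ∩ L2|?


L1 = {aa, aaa, abb, bb}
L2 = {aa, aaa, bb}
Checking each string in L1 against L2:
  'aa': in L2? Yes
  'aaa': in L2? Yes
  'abb': in L2? No
  'bb': in L2? Yes
Intersection = {aa, aaa, bb}
|L1 ∩ L2| = 3

3


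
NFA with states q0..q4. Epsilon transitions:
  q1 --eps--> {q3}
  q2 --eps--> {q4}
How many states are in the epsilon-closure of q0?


Starting from q0
Initialize closure = {q0}
q0 has no outgoing epsilon transitions -> nothing to add
Final closure: {q0}
Size = 1

1


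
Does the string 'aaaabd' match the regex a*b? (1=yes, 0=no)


Pattern: a*b
String: 'aaaabd'
Pattern requires: zero or more 'a's followed by exactly one 'b'
Found 4 leading 'a's
Remaining: 'bd'
Remaining is not 'b' -> no match
Result: 0

0


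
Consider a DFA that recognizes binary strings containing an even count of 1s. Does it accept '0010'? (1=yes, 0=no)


DFA has 2 states: q_even (start, accept=yes) and q_odd
Processing string '0010' character by character:
  Position 0: read '0', 1-count=0 -> q_even (no change)
  Position 1: read '0', 1-count=0 -> q_even (no change)
  Position 2: read '1', 1-count=1 -> q_odd
  Position 3: read '0', 1-count=1 -> q_odd (no change)
Final state: q_odd, total 1s = 1 (odd); the DFA requires an even count -> reject

0


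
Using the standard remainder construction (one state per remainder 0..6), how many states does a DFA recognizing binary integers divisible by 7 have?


Divisibility by 7 is tracked via the remainder mod 7: 0, 1, ..., 6
The construction assigns one state to each remainder
Number of remainders = 7

7


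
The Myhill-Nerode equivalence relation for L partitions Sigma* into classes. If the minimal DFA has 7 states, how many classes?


Myhill-Nerode theorem:
Number of equivalence classes = number of states in minimal DFA
Minimal DFA states = 7
Therefore equivalence classes = 7

7


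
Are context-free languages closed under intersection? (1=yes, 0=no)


CFL closure properties:
  Closed under: union, concatenation, Kleene star
  NOT closed under: intersection, complement
Operation 'intersection' is in not-closed list -> No (not closed)

0


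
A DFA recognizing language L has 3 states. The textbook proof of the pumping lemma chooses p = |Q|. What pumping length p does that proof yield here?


Pumping lemma for regular languages (standard proof):
Take p = |Q|, the number of DFA states.
Any string of length >= |Q| passes through |Q|+1 states while reading its first |Q| symbols,
so by pigeonhole some state repeats, giving the loop that can be pumped.
Here |Q| = 3
Therefore the proof uses p = 3

3


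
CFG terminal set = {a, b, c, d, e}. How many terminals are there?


Terminal symbols: a, b, c, d, e
Counting each: a (#1), b (#2), c (#3), d (#4), e (#5)
Total = 5

5


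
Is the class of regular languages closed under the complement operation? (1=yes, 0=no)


Regular languages are closed under:
- Union (DFA product construction)
- Intersection (DFA product construction)
- Complement (swap accept/reject states)
- Concatenation (NFA construction)
- Kleene star (NFA construction)
complement is in this list
Therefore: closed

1


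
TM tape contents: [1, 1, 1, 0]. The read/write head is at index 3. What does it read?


Tape: [1, 1, 1, 0]
Positions: 0 1 2 3
Values:    1 1 1 0
Head at position 3
tape[3] = 0

0


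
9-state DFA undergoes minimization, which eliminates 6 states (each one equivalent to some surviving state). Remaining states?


Original DFA: 9 states
Redundant states removed: 6
Minimized states = original - removed
= 9 - 6
= 3

3


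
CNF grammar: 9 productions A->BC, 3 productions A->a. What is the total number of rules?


CNF allows two rule forms:
  A -> BC (binary): 9 rules
  A -> a (terminal): 3 rules
Total = 9 + 3 = 12

12


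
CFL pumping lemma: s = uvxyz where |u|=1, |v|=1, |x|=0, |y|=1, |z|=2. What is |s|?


|s| = |u| + |v| + |x| + |y| + |z|
= 1 + 1 + 0 + 1 + 2
= 2 + 0 + 3
= 2 + 3
= 5

5


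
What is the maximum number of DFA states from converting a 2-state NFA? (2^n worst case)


NFA has 2 states
Subset construction: each DFA state = subset of NFA states
Maximum subsets = 2^2
2^2 = 4

4


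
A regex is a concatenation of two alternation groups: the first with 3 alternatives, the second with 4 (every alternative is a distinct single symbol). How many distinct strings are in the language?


First group: 3 alternatives
Second group: 4 alternatives
Concatenation: each choice from group 1 pairs with each from group 2
Total = 3 x 4 = 12

12


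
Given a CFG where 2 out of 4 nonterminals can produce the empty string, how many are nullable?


Nonterminals: {S, A, B, C}
A nonterminal is nullable if it can derive epsilon
Counting nullable nonterminals: 2
Total nullable = 2

2


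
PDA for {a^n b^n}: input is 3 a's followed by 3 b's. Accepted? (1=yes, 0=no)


Language requires equal numbers of a's and b's
PDA pushes for each 'a', pops for each 'b'
Number of a's = 3
Number of b's = 3
3 == 3 -> Accept

1


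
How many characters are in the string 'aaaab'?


String: 'aaaab'
Counting characters:
  'a' appears 4 time(s)
  'b' appears 1 time(s)
Total length = 4 + 1 = 5

5


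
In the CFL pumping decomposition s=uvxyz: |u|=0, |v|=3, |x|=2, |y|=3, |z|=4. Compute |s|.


|s| = |u| + |v| + |x| + |y| + |z|
= 0 + 3 + 2 + 3 + 4
= 3 + 2 + 7
= 5 + 7
= 12

12


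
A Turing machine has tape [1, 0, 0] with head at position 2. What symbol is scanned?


Tape: [1, 0, 0]
Positions: 0 1 2
Values:    1 0 0
Head at position 2
tape[2] = 0

0


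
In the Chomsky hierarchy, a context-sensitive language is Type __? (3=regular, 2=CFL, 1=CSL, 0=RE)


Chomsky hierarchy levels:
  Type 3: Regular (DFA/NFA/regex)
  Type 2: Context-free (PDA)
  Type 1: Context-sensitive
  Type 0: Recursively enumerable (TM)
'context-sensitive' corresponds to Type 1

1


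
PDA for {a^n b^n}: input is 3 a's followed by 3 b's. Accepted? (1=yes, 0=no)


Language requires equal numbers of a's and b's
PDA pushes for each 'a', pops for each 'b'
Number of a's = 3
Number of b's = 3
3 == 3 -> Accept

1


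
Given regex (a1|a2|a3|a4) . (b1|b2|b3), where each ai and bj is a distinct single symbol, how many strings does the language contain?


First group: 4 alternatives
Second group: 3 alternatives
Concatenation: each choice from group 1 pairs with each from group 2
Total = 4 x 3 = 12

12


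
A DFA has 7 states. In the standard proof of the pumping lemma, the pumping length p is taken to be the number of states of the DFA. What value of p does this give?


Pumping lemma for regular languages (standard proof):
Take p = |Q|, the number of DFA states.
Any string of length >= |Q| passes through |Q|+1 states while reading its first |Q| symbols,
so by pigeonhole some state repeats, giving the loop that can be pumped.
Here |Q| = 7
Therefore the proof uses p = 7

7


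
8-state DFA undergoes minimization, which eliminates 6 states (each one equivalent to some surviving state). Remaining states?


Original DFA: 8 states
Redundant states removed: 6
Minimized states = original - removed
= 8 - 6
= 2

2


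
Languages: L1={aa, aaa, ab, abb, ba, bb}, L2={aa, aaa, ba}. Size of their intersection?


L1 = {aa, aaa, ab, abb, ba, bb}
L2 = {aa, aaa, ba}
Checking each string in L1 against L2:
  'aa': in L2? Yes
  'aaa': in L2? Yes
  'ab': in L2? No
  'abb': in L2? No
  'ba': in L2? Yes
  'bb': in L2? No
Intersection = {aa, aaa, ba}
|L1 ∩ L2| = 3

3


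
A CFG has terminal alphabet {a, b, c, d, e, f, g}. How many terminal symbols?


Terminal symbols: a, b, c, d, e, f, g
Counting each: a (#1), b (#2), c (#3), d (#4), e (#5), f (#6), g (#7)
Total = 7

7


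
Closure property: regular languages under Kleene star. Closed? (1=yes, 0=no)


Regular languages are closed under:
- Union (DFA product construction)
- Intersection (DFA product construction)
- Complement (swap accept/reject states)
- Concatenation (NFA construction)
- Kleene star (NFA construction)
Kleene star is in this list
Therefore: closed

1


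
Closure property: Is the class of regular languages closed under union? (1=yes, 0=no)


Regular languages are closed under all standard operations:
- Union: Yes (product construction)
- Intersection: Yes (product construction)
- Complement: Yes (swap accept/reject)
- Concatenation: Yes (NFA construction)
Operation: union -> Closed

1


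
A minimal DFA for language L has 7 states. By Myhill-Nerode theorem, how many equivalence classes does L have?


Myhill-Nerode theorem:
Number of equivalence classes = number of states in minimal DFA
Minimal DFA states = 7
Therefore equivalence classes = 7

7


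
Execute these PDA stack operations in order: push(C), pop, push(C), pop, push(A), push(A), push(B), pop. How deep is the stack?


Tracing stack operations:
  push(C) -> stack = [C], depth=1
  pop -> removed C, stack = [], depth=0
  push(C) -> stack = [C], depth=1
  pop -> removed C, stack = [], depth=0
  push(A) -> stack = [A], depth=1
  push(A) -> stack = [A,A], depth=2
  push(B) -> stack = [A,A,B], depth=3
  pop -> removed B, stack = [A,A], depth=2
Final depth = 2

2


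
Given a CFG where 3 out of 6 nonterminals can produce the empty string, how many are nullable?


Nonterminals: {S, A, B, C, D, E}
A nonterminal is nullable if it can derive epsilon
Counting nullable nonterminals: 3
Total nullable = 3

3


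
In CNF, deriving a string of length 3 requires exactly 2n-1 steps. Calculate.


Chomsky Normal Form derivation:
String length n = 3
Each step either:
  - Splits a nonterminal into two (n-1 such steps)
  - Converts a nonterminal to terminal (n such steps)
Total = (n-1) + n = 2n - 1
= 2(3) - 1
= 6 - 1
= 5

5


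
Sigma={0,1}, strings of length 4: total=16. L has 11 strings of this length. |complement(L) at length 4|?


Alphabet: {0,1}
String length: 4
Total strings of length 4 = 2^4 = 16
Strings in L = 11
Complement = total - |L|
= 16 - 11
= 5

5


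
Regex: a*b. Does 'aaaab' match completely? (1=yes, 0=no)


Pattern: a*b
String: 'aaaab'
Pattern requires: zero or more 'a's followed by exactly one 'b'
Found 4 leading 'a's
Remaining: 'b'
Remaining is exactly 'b' -> match
Result: 1

1


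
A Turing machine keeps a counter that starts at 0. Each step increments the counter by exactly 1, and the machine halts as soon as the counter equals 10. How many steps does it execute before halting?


Counter starts at 0. Counting sequence:
  Step 1: counter = 1
  Step 2: counter = 2
  Step 3: counter = 3
  Step 4: counter = 4
  Step 5: counter = 5
  Step 6: counter = 6
  ...
  Step 10: counter = 10
Counter reached 10 -> halt
Total steps = 10

10


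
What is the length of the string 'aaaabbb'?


String: 'aaaabbb'
Counting characters:
  'a' appears 4 time(s)
  'b' appears 3 time(s)
Total length = 4 + 3 = 7

7


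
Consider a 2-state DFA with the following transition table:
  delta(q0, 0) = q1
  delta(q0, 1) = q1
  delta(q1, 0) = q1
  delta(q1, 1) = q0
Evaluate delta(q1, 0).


Looking up transition function:
delta(q1, 0) in the table
Row: q1, Column: 0
Result: q1

q1


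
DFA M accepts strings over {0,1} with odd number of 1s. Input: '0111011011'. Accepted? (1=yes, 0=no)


DFA has 2 states: q_even (start, accept=no) and q_odd
Processing string '0111011011' character by character:
  Position 0: read '0', 1-count=0 -> q_even (no change)
  Position 1: read '1', 1-count=1 -> q_odd
  Position 2: read '1', 1-count=2 -> q_even
  Position 3: read '1', 1-count=3 -> q_odd
  Position 4: read '0', 1-count=3 -> q_odd (no change)
  Position 5: read '1', 1-count=4 -> q_even
  Position 6: read '1', 1-count=5 -> q_odd
  Position 7: read '0', 1-count=5 -> q_odd (no change)
  Position 8: read '1', 1-count=6 -> q_even
  Position 9: read '1', 1-count=7 -> q_odd
Final state: q_odd, total 1s = 7 (odd); the DFA requires an odd count -> accept

1


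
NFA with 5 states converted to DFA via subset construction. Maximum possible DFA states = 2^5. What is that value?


NFA has 5 states
Subset construction: each DFA state = subset of NFA states
Maximum subsets = 2^5
2^5 = 32

32


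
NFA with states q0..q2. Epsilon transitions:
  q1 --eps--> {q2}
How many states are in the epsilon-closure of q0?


Starting from q0
Initialize closure = {q0}
q0 has no outgoing epsilon transitions -> nothing to add
Final closure: {q0}
Size = 1

1


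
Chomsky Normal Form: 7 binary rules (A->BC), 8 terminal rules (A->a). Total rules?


CNF allows two rule forms:
  A -> BC (binary): 7 rules
  A -> a (terminal): 8 rules
Total = 7 + 8 = 15

15


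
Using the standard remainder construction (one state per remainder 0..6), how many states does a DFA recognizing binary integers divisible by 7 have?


Divisibility by 7 is tracked via the remainder mod 7: 0, 1, ..., 6
The construction assigns one state to each remainder
Number of remainders = 7

7


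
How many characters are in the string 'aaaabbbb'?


String: 'aaaabbbb'
Counting characters:
  'a' appears 4 time(s)
  'b' appears 4 time(s)
Total length = 4 + 4 = 8

8


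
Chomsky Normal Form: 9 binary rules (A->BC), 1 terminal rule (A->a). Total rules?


CNF allows two rule forms:
  A -> BC (binary): 9 rules
  A -> a (terminal): 1 rule
Total = 9 + 1 = 10

10


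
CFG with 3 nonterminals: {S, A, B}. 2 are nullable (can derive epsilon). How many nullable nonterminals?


Nonterminals: {S, A, B}
A nonterminal is nullable if it can derive epsilon
Counting nullable nonterminals: 2
Total nullable = 2

2


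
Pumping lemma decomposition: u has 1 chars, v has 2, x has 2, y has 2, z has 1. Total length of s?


|s| = |u| + |v| + |x| + |y| + |z|
= 1 + 2 + 2 + 2 + 1
= 3 + 2 + 3
= 5 + 3
= 8

8


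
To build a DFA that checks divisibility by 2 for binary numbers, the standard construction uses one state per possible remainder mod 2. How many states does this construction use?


Divisibility by 2 is tracked via the remainder mod 2: 0, 1, ..., 1
The construction assigns one state to each remainder
Number of remainders = 2

2


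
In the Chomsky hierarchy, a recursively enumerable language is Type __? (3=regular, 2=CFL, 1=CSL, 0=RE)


Chomsky hierarchy levels:
  Type 3: Regular (DFA/NFA/regex)
  Type 2: Context-free (PDA)
  Type 1: Context-sensitive
  Type 0: Recursively enumerable (TM)
'recursively enumerable' corresponds to Type 0

0


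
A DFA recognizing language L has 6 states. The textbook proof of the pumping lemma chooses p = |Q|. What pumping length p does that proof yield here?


Pumping lemma for regular languages (standard proof):
Take p = |Q|, the number of DFA states.
Any string of length >= |Q| passes through |Q|+1 states while reading its first |Q| symbols,
so by pigeonhole some state repeats, giving the loop that can be pumped.
Here |Q| = 6
Therefore the proof uses p = 6

6


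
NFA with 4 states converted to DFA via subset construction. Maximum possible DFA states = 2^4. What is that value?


NFA has 4 states
Subset construction: each DFA state = subset of NFA states
Maximum subsets = 2^4
2^4 = 16

16


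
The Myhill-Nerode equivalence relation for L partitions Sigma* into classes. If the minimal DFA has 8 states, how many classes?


Myhill-Nerode theorem:
Number of equivalence classes = number of states in minimal DFA
Minimal DFA states = 8
Therefore equivalence classes = 8

8


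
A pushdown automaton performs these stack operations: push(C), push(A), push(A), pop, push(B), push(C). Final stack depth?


Tracing stack operations:
  push(C) -> stack = [C], depth=1
  push(A) -> stack = [C,A], depth=2
  push(A) -> stack = [C,A,A], depth=3
  pop -> removed A, stack = [C,A], depth=2
  push(B) -> stack = [C,A,B], depth=3
  push(C) -> stack = [C,A,B,C], depth=4
Final depth = 4

4


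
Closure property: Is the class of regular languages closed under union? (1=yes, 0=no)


Regular languages are closed under all standard operations:
- Union: Yes (product construction)
- Intersection: Yes (product construction)
- Complement: Yes (swap accept/reject)
- Concatenation: Yes (NFA construction)
Operation: union -> Closed

1


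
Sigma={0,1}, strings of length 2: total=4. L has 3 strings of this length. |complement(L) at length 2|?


Alphabet: {0,1}
String length: 2
Total strings of length 2 = 2^2 = 4
Strings in L = 3
Complement = total - |L|
= 4 - 3
= 1

1


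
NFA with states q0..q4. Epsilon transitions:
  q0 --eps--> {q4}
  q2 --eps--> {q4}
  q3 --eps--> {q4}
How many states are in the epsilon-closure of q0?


Starting from q0
Initialize closure = {q0}
Follow epsilon from q0 -> add q4
Final closure: {q0, q4}
Size = 2

2


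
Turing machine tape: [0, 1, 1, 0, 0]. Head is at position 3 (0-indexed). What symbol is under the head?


Tape: [0, 1, 1, 0, 0]
Positions: 0 1 2 3 4
Values:    0 1 1 0 0
Head at position 3
tape[3] = 0

0


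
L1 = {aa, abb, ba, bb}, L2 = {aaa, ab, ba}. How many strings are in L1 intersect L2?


L1 = {aa, abb, ba, bb}
L2 = {aaa, ab, ba}
Checking each string in L1 against L2:
  'aa': in L2? No
  'abb': in L2? No
  'ba': in L2? Yes
  'bb': in L2? No
Intersection = {ba}
|L1 ∩ L2| = 1

1


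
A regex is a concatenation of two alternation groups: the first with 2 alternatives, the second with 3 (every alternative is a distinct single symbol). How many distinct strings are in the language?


First group: 2 alternatives
Second group: 3 alternatives
Concatenation: each choice from group 1 pairs with each from group 2
Total = 2 x 3 = 6

6


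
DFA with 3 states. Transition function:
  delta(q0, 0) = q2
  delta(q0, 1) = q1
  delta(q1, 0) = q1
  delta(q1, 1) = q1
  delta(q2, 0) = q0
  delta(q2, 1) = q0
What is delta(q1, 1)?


Looking up transition function:
delta(q1, 1) in the table
Row: q1, Column: 1
Result: q1

q1


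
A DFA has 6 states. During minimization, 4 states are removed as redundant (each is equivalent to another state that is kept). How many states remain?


Original DFA: 6 states
Redundant states removed: 4
Minimized states = original - removed
= 6 - 4
= 2

2


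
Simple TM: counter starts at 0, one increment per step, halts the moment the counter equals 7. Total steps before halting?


Counter starts at 0. Counting sequence:
  Step 1: counter = 1
  Step 2: counter = 2
  Step 3: counter = 3
  Step 4: counter = 4
  Step 5: counter = 5
  Step 6: counter = 6
  Step 7: counter = 7
Counter reached 7 -> halt
Total steps = 7

7


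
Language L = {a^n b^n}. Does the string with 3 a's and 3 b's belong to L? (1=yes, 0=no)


Language requires equal numbers of a's and b's
PDA pushes for each 'a', pops for each 'b'
Number of a's = 3
Number of b's = 3
3 == 3 -> Accept

1


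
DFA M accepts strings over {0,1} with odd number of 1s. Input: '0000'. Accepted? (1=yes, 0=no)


DFA has 2 states: q_even (start, accept=no) and q_odd
Processing string '0000' character by character:
  Position 0: read '0', 1-count=0 -> q_even (no change)
  Position 1: read '0', 1-count=0 -> q_even (no change)
  Position 2: read '0', 1-count=0 -> q_even (no change)
  Position 3: read '0', 1-count=0 -> q_even (no change)
Final state: q_even, total 1s = 0 (even); the DFA requires an odd count -> reject

0


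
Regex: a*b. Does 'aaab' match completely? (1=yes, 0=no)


Pattern: a*b
String: 'aaab'
Pattern requires: zero or more 'a's followed by exactly one 'b'
Found 3 leading 'a's
Remaining: 'b'
Remaining is exactly 'b' -> match
Result: 1

1


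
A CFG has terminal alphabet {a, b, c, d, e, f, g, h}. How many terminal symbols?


Terminal symbols: a, b, c, d, e, f, g, h
Counting each: a (#1), b (#2), c (#3), d (#4), e (#5), f (#6), g (#7), h (#8)
Total = 8

8


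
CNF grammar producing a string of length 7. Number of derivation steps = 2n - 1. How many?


Chomsky Normal Form derivation:
String length n = 7
Each step either:
  - Splits a nonterminal into two (n-1 such steps)
  - Converts a nonterminal to terminal (n such steps)
Total = (n-1) + n = 2n - 1
= 2(7) - 1
= 14 - 1
= 13

13


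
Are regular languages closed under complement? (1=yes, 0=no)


Regular languages are closed under:
- Union (DFA product construction)
- Intersection (DFA product construction)
- Complement (swap accept/reject states)
- Concatenation (NFA construction)
- Kleene star (NFA construction)
complement is in this list
Therefore: closed

1


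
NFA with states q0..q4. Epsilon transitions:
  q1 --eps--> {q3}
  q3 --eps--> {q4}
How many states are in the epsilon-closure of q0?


Starting from q0
Initialize closure = {q0}
q0 has no outgoing epsilon transitions -> nothing to add
Final closure: {q0}
Size = 1

1


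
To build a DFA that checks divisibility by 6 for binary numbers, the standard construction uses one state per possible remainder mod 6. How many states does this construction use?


Divisibility by 6 is tracked via the remainder mod 6: 0, 1, ..., 5
The construction assigns one state to each remainder
Number of remainders = 6

6


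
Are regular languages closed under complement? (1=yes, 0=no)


Regular languages are closed under all standard operations:
- Union: Yes (product construction)
- Intersection: Yes (product construction)
- Complement: Yes (swap accept/reject)
- Concatenation: Yes (NFA construction)
Operation: complement -> Closed

1


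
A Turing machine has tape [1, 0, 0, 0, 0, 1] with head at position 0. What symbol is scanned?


Tape: [1, 0, 0, 0, 0, 1]
Positions: 0 1 2 3 4 5
Values:    1 0 0 0 0 1
Head at position 0
tape[0] = 1

1


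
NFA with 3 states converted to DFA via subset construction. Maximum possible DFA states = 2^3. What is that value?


NFA has 3 states
Subset construction: each DFA state = subset of NFA states
Maximum subsets = 2^3
2^3 = 8

8


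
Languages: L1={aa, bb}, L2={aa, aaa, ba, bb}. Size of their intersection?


L1 = {aa, bb}
L2 = {aa, aaa, ba, bb}
Checking each string in L1 against L2:
  'aa': in L2? Yes
  'bb': in L2? Yes
Intersection = {aa, bb}
|L1 ∩ L2| = 2

2


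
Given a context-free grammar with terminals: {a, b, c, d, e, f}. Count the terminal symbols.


Terminal symbols: a, b, c, d, e, f
Counting each: a (#1), b (#2), c (#3), d (#4), e (#5), f (#6)
Total = 6

6


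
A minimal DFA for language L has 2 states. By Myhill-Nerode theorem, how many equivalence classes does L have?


Myhill-Nerode theorem:
Number of equivalence classes = number of states in minimal DFA
Minimal DFA states = 2
Therefore equivalence classes = 2

2


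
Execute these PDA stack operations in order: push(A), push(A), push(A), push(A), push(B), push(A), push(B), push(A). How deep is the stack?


Tracing stack operations:
  push(A) -> stack = [A], depth=1
  push(A) -> stack = [A,A], depth=2
  push(A) -> stack = [A,A,A], depth=3
  push(A) -> stack = [A,A,A,A], depth=4
  push(B) -> stack = [A,A,A,A,B], depth=5
  push(A) -> stack = [A,A,A,A,B,A], depth=6
  push(B) -> stack = [A,A,A,A,B,A,B], depth=7
  push(A) -> stack = [A,A,A,A,B,A,B,A], depth=8
Final depth = 8

8


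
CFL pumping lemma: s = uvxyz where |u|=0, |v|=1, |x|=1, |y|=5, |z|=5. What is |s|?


|s| = |u| + |v| + |x| + |y| + |z|
= 0 + 1 + 1 + 5 + 5
= 1 + 1 + 10
= 2 + 10
= 12

12


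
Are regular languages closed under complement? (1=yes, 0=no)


Regular languages are closed under:
- Union (DFA product construction)
- Intersection (DFA product construction)
- Complement (swap accept/reject states)
- Concatenation (NFA construction)
- Kleene star (NFA construction)
complement is in this list
Therefore: closed

1


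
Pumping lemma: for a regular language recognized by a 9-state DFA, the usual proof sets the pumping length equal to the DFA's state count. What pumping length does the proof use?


Pumping lemma for regular languages (standard proof):
Take p = |Q|, the number of DFA states.
Any string of length >= |Q| passes through |Q|+1 states while reading its first |Q| symbols,
so by pigeonhole some state repeats, giving the loop that can be pumped.
Here |Q| = 9
Therefore the proof uses p = 9

9


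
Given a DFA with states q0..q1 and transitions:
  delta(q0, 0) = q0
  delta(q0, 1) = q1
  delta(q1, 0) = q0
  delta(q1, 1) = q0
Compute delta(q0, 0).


Looking up transition function:
delta(q0, 0) in the table
Row: q0, Column: 0
Result: q0

q0


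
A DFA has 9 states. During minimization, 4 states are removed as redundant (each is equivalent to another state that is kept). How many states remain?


Original DFA: 9 states
Redundant states removed: 4
Minimized states = original - removed
= 9 - 4
= 5

5


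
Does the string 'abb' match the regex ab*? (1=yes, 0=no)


Pattern: ab*
String: 'abb'
Pattern requires: exactly one 'a' followed by zero or more 'b's
First char is 'a' -> OK
Rest 'bb': all b's? Yes
Result: 1

1


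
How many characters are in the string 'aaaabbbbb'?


String: 'aaaabbbbb'
Counting characters:
  'a' appears 4 time(s)
  'b' appears 5 time(s)
Total length = 4 + 5 = 9

9


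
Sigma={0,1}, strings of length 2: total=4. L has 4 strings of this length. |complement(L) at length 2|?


Alphabet: {0,1}
String length: 2
Total strings of length 2 = 2^2 = 4
Strings in L = 4
Complement = total - |L|
= 4 - 4
= 0

0


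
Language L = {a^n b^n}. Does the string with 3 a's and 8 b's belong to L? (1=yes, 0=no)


Language requires equal numbers of a's and b's
PDA pushes for each 'a', pops for each 'b'
Number of a's = 3
Number of b's = 8
3 != 8 -> Reject

0


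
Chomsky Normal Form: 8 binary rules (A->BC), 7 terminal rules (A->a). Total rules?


CNF allows two rule forms:
  A -> BC (binary): 8 rules
  A -> a (terminal): 7 rules
Total = 8 + 7 = 15

15


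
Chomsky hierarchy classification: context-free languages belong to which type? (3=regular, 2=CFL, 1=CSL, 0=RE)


Chomsky hierarchy levels:
  Type 3: Regular (DFA/NFA/regex)
  Type 2: Context-free (PDA)
  Type 1: Context-sensitive
  Type 0: Recursively enumerable (TM)
'context-free' corresponds to Type 2

2


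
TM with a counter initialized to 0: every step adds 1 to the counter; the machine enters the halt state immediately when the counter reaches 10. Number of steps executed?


Counter starts at 0. Counting sequence:
  Step 1: counter = 1
  Step 2: counter = 2
  Step 3: counter = 3
  Step 4: counter = 4
  Step 5: counter = 5
  Step 6: counter = 6
  ...
  Step 10: counter = 10
Counter reached 10 -> halt
Total steps = 10

10


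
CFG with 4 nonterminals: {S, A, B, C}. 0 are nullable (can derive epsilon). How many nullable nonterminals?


Nonterminals: {S, A, B, C}
A nonterminal is nullable if it can derive epsilon
Counting nullable nonterminals: 0
Total nullable = 0

0


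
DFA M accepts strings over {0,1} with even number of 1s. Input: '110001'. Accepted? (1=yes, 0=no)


DFA has 2 states: q_even (start, accept=yes) and q_odd
Processing string '110001' character by character:
  Position 0: read '1', 1-count=1 -> q_odd
  Position 1: read '1', 1-count=2 -> q_even
  Position 2: read '0', 1-count=2 -> q_even (no change)
  Position 3: read '0', 1-count=2 -> q_even (no change)
  Position 4: read '0', 1-count=2 -> q_even (no change)
  Position 5: read '1', 1-count=3 -> q_odd
Final state: q_odd, total 1s = 3 (odd); the DFA requires an even count -> reject

0


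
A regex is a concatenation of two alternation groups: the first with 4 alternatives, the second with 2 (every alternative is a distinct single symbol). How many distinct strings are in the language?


First group: 4 alternatives
Second group: 2 alternatives
Concatenation: each choice from group 1 pairs with each from group 2
Total = 4 x 2 = 8

8


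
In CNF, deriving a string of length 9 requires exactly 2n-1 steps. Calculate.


Chomsky Normal Form derivation:
String length n = 9
Each step either:
  - Splits a nonterminal into two (n-1 such steps)
  - Converts a nonterminal to terminal (n such steps)
Total = (n-1) + n = 2n - 1
= 2(9) - 1
= 18 - 1
= 17

17


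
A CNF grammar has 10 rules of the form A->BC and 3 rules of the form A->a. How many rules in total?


CNF allows two rule forms:
  A -> BC (binary): 10 rules
  A -> a (terminal): 3 rules
Total = 10 + 3 = 13

13


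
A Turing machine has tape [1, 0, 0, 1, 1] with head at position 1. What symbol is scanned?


Tape: [1, 0, 0, 1, 1]
Positions: 0 1 2 3 4
Values:    1 0 0 1 1
Head at position 1
tape[1] = 0

0


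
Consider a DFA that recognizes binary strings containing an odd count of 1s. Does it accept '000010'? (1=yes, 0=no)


DFA has 2 states: q_even (start, accept=no) and q_odd
Processing string '000010' character by character:
  Position 0: read '0', 1-count=0 -> q_even (no change)
  Position 1: read '0', 1-count=0 -> q_even (no change)
  Position 2: read '0', 1-count=0 -> q_even (no change)
  Position 3: read '0', 1-count=0 -> q_even (no change)
  Position 4: read '1', 1-count=1 -> q_odd
  Position 5: read '0', 1-count=1 -> q_odd (no change)
Final state: q_odd, total 1s = 1 (odd); the DFA requires an odd count -> accept

1


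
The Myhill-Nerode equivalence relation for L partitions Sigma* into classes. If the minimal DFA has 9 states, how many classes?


Myhill-Nerode theorem:
Number of equivalence classes = number of states in minimal DFA
Minimal DFA states = 9
Therefore equivalence classes = 9

9


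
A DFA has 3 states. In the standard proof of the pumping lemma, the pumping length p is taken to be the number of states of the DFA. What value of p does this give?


Pumping lemma for regular languages (standard proof):
Take p = |Q|, the number of DFA states.
Any string of length >= |Q| passes through |Q|+1 states while reading its first |Q| symbols,
so by pigeonhole some state repeats, giving the loop that can be pumped.
Here |Q| = 3
Therefore the proof uses p = 3

3


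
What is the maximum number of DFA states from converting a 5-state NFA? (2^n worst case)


NFA has 5 states
Subset construction: each DFA state = subset of NFA states
Maximum subsets = 2^5
2^5 = 32

32


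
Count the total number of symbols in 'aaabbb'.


String: 'aaabbb'
Counting characters:
  'a' appears 3 time(s)
  'b' appears 3 time(s)
Total length = 3 + 3 = 6

6


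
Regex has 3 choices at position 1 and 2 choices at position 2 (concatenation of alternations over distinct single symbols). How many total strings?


First group: 3 alternatives
Second group: 2 alternatives
Concatenation: each choice from group 1 pairs with each from group 2
Total = 3 x 2 = 6

6


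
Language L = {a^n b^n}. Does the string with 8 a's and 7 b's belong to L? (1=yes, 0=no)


Language requires equal numbers of a's and b's
PDA pushes for each 'a', pops for each 'b'
Number of a's = 8
Number of b's = 7
8 != 7 -> Reject

0


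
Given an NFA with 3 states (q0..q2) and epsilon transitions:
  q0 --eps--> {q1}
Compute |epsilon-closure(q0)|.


Starting from q0
Initialize closure = {q0}
Follow epsilon from q0 -> add q1
Final closure: {q0, q1}
Size = 2

2


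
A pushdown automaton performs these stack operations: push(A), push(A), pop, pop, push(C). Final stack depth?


Tracing stack operations:
  push(A) -> stack = [A], depth=1
  push(A) -> stack = [A,A], depth=2
  pop -> removed A, stack = [A], depth=1
  pop -> removed A, stack = [], depth=0
  push(C) -> stack = [C], depth=1
Final depth = 1

1


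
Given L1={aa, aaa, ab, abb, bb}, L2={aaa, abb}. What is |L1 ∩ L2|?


L1 = {aa, aaa, ab, abb, bb}
L2 = {aaa, abb}
Checking each string in L1 against L2:
  'aa': in L2? No
  'aaa': in L2? Yes
  'ab': in L2? No
  'abb': in L2? Yes
  'bb': in L2? No
Intersection = {aaa, abb}
|L1 ∩ L2| = 2

2


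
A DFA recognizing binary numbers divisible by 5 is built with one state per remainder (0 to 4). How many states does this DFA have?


Divisibility by 5 is tracked via the remainder mod 5: 0, 1, ..., 4
The construction assigns one state to each remainder
Number of remainders = 5

5


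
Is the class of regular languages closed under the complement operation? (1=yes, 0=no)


Regular languages are closed under:
- Union (DFA product construction)
- Intersection (DFA product construction)
- Complement (swap accept/reject states)
- Concatenation (NFA construction)
- Kleene star (NFA construction)
complement is in this list
Therefore: closed

1


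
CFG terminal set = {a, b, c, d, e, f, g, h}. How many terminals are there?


Terminal symbols: a, b, c, d, e, f, g, h
Counting each: a (#1), b (#2), c (#3), d (#4), e (#5), f (#6), g (#7), h (#8)
Total = 8

8


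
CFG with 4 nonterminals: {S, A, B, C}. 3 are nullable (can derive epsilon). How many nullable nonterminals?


Nonterminals: {S, A, B, C}
A nonterminal is nullable if it can derive epsilon
Counting nullable nonterminals: 3
Total nullable = 3

3


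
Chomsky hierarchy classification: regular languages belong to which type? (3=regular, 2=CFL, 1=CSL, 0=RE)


Chomsky hierarchy levels:
  Type 3: Regular (DFA/NFA/regex)
  Type 2: Context-free (PDA)
  Type 1: Context-sensitive
  Type 0: Recursively enumerable (TM)
'regular' corresponds to Type 3

3


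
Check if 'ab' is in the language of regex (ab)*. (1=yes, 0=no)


Pattern: (ab)*
String: 'ab'
Pattern requires: zero or more repetitions of 'ab'
Pairs: ['ab']
All pairs are 'ab'? Yes
Result: 1

1


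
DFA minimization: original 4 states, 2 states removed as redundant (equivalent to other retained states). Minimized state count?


Original DFA: 4 states
Redundant states removed: 2
Minimized states = original - removed
= 4 - 2
= 2

2


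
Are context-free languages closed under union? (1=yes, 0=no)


CFL closure properties:
  Closed under: union, concatenation, Kleene star
  NOT closed under: intersection, complement
Operation 'union' is in closed list -> Yes (closed)

1
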